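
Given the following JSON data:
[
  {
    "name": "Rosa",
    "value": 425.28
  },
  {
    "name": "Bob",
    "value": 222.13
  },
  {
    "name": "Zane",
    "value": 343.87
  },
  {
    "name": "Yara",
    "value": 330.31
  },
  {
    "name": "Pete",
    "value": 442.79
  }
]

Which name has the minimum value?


Comparing values:
  Rosa: 425.28
  Bob: 222.13
  Zane: 343.87
  Yara: 330.31
  Pete: 442.79
Minimum: Bob (222.13)

ANSWER: Bob


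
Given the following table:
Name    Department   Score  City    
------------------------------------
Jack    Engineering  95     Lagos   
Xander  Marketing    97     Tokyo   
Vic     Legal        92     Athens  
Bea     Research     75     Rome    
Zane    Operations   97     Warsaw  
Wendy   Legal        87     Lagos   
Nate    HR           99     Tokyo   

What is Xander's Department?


Row 2: Xander
Department = Marketing

ANSWER: Marketing


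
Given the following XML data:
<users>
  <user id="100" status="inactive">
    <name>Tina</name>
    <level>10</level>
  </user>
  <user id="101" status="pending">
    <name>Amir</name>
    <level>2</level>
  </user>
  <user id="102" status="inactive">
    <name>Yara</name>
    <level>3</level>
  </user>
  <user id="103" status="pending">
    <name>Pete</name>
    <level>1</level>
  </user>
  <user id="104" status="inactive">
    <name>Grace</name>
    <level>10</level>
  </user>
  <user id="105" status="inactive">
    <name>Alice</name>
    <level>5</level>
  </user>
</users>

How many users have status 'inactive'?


Counting users with status='inactive':
  Tina (id=100) -> MATCH
  Yara (id=102) -> MATCH
  Grace (id=104) -> MATCH
  Alice (id=105) -> MATCH
Count: 4

ANSWER: 4


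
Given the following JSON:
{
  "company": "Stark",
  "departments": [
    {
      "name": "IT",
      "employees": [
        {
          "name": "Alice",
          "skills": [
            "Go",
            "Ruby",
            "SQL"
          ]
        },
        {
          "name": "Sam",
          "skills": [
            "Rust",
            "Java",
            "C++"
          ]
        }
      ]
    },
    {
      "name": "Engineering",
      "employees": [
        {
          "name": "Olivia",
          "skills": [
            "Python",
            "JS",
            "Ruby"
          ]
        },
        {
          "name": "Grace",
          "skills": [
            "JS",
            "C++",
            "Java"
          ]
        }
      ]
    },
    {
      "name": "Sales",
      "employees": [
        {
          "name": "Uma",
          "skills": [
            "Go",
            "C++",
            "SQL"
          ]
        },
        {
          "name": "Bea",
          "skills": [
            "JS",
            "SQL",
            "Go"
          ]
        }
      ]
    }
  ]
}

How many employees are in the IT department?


Path: departments[0].employees
Count: 2

ANSWER: 2


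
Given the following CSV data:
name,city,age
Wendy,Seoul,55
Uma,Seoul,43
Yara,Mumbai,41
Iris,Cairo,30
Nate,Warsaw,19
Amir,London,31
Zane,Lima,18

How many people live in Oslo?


Scanning city column for 'Oslo':
Total matches: 0

ANSWER: 0


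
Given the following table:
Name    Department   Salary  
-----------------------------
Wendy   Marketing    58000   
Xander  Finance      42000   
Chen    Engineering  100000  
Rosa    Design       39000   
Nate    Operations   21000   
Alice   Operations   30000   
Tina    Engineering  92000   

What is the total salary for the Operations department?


Operations department members:
  Nate: 21000
  Alice: 30000
Total = 21000 + 30000 = 51000

ANSWER: 51000


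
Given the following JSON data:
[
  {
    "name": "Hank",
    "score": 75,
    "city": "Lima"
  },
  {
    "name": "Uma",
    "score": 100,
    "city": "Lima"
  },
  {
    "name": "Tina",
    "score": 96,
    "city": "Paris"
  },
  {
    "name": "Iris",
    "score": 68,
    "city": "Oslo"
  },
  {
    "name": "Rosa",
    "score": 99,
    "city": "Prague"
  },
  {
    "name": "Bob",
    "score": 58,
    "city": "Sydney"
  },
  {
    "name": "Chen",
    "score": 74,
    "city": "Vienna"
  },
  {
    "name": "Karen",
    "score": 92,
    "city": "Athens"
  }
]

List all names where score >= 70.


Filtering records where score >= 70:
  Hank (score=75) -> YES
  Uma (score=100) -> YES
  Tina (score=96) -> YES
  Iris (score=68) -> no
  Rosa (score=99) -> YES
  Bob (score=58) -> no
  Chen (score=74) -> YES
  Karen (score=92) -> YES


ANSWER: Hank, Uma, Tina, Rosa, Chen, Karen


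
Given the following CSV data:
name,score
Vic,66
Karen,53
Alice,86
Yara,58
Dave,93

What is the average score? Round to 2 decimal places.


Scores: 66, 53, 86, 58, 93
Sum = 356
Count = 5
Average = 356 / 5 = 71.20

ANSWER: 71.20


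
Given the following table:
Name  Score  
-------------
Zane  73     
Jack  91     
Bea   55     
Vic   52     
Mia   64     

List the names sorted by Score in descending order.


Sorting by Score (descending):
  Jack: 91
  Zane: 73
  Mia: 64
  Bea: 55
  Vic: 52


ANSWER: Jack, Zane, Mia, Bea, Vic


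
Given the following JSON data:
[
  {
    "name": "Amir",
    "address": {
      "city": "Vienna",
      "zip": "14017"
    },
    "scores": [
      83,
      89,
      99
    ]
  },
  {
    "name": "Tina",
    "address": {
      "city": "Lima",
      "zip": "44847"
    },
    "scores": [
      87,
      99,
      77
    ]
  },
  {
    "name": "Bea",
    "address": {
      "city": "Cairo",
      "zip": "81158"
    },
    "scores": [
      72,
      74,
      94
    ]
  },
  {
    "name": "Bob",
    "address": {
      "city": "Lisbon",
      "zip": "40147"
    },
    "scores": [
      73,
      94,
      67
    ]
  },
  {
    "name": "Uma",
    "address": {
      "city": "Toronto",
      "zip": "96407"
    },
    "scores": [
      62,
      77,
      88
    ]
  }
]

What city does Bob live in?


Path: records[3].address.city
Value: Lisbon

ANSWER: Lisbon


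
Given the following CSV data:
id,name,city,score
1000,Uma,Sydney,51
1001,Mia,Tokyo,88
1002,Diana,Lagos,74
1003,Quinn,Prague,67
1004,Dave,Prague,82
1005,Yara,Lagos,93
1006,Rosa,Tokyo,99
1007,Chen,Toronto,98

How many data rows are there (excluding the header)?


Counting rows (excluding header):
Header: id,name,city,score
Data rows: 8

ANSWER: 8


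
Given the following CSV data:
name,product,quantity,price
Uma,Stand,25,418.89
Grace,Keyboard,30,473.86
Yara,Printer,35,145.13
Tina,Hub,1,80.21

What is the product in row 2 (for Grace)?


Row 2: Grace
Column 'product' = Keyboard

ANSWER: Keyboard


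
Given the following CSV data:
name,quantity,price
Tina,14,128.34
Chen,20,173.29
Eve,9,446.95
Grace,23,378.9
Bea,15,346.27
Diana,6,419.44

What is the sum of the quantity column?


Values in 'quantity' column:
  Row 1: 14
  Row 2: 20
  Row 3: 9
  Row 4: 23
  Row 5: 15
  Row 6: 6
Sum = 14 + 20 + 9 + 23 + 15 + 6 = 87

ANSWER: 87


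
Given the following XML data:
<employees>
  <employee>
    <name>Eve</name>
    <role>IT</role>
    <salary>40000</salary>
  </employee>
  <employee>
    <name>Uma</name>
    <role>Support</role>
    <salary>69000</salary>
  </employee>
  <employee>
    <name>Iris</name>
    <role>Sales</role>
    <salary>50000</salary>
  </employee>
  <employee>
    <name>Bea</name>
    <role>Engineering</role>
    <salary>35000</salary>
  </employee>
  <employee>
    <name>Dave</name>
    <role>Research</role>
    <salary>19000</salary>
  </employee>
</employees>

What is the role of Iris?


Searching for <employee> with <name>Iris</name>
Found at position 3
<role>Sales</role>

ANSWER: Sales


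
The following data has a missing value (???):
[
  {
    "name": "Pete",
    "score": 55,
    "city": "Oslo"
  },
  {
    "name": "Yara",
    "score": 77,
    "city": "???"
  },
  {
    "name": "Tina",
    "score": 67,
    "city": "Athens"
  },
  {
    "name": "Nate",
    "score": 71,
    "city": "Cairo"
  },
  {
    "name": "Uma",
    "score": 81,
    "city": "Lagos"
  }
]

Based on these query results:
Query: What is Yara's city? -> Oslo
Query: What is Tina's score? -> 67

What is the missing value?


The missing value is Yara's city
From query: Yara's city = Oslo

ANSWER: Oslo


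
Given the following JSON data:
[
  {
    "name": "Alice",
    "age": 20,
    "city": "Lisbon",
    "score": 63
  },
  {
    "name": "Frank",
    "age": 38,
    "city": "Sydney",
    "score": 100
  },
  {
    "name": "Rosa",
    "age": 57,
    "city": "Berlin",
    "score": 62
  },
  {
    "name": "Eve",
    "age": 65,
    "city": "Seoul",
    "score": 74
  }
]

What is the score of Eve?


Looking up record where name = Eve
Record index: 3
Field 'score' = 74

ANSWER: 74


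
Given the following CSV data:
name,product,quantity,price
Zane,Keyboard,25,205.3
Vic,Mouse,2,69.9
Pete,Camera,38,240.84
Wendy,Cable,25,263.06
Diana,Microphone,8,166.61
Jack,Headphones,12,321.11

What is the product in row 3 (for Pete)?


Row 3: Pete
Column 'product' = Camera

ANSWER: Camera


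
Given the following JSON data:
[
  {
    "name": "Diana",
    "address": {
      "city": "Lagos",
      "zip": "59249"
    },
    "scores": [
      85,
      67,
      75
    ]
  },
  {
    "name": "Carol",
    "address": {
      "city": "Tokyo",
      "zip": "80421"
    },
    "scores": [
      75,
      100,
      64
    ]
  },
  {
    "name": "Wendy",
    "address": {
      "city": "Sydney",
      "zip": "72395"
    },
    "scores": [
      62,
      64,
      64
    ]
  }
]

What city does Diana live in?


Path: records[0].address.city
Value: Lagos

ANSWER: Lagos


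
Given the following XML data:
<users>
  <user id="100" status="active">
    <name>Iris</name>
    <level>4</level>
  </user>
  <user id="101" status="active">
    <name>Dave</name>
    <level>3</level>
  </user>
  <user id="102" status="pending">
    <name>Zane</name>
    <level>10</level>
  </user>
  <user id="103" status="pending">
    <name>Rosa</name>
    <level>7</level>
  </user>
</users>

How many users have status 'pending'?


Counting users with status='pending':
  Zane (id=102) -> MATCH
  Rosa (id=103) -> MATCH
Count: 2

ANSWER: 2


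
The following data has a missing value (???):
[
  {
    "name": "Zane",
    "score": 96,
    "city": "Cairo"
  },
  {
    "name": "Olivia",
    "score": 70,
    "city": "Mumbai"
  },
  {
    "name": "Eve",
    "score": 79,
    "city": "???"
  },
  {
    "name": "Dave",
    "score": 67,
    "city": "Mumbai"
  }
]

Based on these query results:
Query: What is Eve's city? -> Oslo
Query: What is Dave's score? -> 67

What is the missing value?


The missing value is Eve's city
From query: Eve's city = Oslo

ANSWER: Oslo


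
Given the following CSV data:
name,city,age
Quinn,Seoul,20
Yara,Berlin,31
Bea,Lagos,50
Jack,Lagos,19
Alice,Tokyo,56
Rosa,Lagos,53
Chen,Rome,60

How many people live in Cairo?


Scanning city column for 'Cairo':
Total matches: 0

ANSWER: 0


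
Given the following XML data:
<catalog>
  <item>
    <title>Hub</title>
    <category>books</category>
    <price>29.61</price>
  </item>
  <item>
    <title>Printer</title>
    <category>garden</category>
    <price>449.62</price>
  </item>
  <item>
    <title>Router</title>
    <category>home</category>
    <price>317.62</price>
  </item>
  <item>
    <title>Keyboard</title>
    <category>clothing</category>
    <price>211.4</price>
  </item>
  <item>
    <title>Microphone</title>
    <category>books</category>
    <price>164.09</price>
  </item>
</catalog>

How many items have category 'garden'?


Scanning <item> elements for <category>garden</category>:
  Item 2: Printer -> MATCH
Count: 1

ANSWER: 1


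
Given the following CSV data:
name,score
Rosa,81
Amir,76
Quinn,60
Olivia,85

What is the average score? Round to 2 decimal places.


Scores: 81, 76, 60, 85
Sum = 302
Count = 4
Average = 302 / 4 = 75.50

ANSWER: 75.50


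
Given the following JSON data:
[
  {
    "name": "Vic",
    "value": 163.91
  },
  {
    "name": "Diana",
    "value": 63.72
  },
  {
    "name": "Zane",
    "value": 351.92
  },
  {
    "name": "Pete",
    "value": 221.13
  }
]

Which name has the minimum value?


Comparing values:
  Vic: 163.91
  Diana: 63.72
  Zane: 351.92
  Pete: 221.13
Minimum: Diana (63.72)

ANSWER: Diana


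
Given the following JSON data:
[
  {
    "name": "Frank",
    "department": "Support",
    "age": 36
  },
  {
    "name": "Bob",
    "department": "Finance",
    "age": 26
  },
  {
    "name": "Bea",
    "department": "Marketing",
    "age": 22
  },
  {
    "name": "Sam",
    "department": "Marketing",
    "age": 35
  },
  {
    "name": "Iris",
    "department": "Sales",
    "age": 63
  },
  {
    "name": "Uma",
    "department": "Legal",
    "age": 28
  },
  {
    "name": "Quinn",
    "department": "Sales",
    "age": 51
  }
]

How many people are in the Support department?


Scanning records for department = Support
  Record 0: Frank
Count: 1

ANSWER: 1


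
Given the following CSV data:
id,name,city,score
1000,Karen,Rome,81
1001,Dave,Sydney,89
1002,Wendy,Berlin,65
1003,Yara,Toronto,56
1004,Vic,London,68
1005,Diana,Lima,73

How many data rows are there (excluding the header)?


Counting rows (excluding header):
Header: id,name,city,score
Data rows: 6

ANSWER: 6


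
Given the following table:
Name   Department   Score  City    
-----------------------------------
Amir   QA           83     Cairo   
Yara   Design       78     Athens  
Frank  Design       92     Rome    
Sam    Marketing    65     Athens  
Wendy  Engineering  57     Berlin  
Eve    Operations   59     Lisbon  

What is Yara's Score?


Row 2: Yara
Score = 78

ANSWER: 78


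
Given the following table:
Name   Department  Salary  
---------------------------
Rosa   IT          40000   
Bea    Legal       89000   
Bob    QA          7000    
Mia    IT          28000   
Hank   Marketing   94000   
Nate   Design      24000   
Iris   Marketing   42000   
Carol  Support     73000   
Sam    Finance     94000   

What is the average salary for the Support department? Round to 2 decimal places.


Support department members:
  Carol: 73000
Sum = 73000
Count = 1
Average = 73000 / 1 = 73000.00

ANSWER: 73000.00


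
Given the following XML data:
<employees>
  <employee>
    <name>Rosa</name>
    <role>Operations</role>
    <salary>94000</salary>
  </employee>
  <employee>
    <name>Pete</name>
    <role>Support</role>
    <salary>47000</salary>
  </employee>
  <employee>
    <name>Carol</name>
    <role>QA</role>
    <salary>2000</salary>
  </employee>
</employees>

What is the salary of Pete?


Searching for <employee> with <name>Pete</name>
Found at position 2
<salary>47000</salary>

ANSWER: 47000


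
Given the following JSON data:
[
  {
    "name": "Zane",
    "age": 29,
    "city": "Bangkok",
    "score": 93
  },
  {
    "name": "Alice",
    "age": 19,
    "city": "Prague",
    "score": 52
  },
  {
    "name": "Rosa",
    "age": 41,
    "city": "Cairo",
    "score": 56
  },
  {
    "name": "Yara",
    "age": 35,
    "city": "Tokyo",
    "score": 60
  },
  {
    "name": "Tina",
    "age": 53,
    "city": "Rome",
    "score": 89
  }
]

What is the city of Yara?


Looking up record where name = Yara
Record index: 3
Field 'city' = Tokyo

ANSWER: Tokyo


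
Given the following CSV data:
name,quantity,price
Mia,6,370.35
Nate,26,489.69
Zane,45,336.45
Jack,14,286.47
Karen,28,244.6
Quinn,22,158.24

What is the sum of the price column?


Values in 'price' column:
  Row 1: 370.35
  Row 2: 489.69
  Row 3: 336.45
  Row 4: 286.47
  Row 5: 244.6
  Row 6: 158.24
Sum = 370.35 + 489.69 + 336.45 + 286.47 + 244.6 + 158.24 = 1885.8

ANSWER: 1885.8


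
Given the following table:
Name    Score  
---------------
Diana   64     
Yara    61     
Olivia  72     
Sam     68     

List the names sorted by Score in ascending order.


Sorting by Score (ascending):
  Yara: 61
  Diana: 64
  Sam: 68
  Olivia: 72


ANSWER: Yara, Diana, Sam, Olivia


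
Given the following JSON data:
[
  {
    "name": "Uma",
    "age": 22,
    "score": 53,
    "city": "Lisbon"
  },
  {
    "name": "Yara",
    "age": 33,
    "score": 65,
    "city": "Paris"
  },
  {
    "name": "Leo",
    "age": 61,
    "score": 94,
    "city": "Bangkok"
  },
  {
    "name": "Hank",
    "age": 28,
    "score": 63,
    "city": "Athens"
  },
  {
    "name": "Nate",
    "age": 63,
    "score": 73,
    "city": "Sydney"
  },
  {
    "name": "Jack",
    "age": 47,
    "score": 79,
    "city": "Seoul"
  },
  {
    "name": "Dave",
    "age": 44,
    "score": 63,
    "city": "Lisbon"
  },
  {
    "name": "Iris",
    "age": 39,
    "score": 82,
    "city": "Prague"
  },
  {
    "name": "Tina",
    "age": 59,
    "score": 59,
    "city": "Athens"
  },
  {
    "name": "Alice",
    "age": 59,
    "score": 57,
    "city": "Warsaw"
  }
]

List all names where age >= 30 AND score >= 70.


Checking both conditions:
  Uma (age=22, score=53) -> no
  Yara (age=33, score=65) -> no
  Leo (age=61, score=94) -> YES
  Hank (age=28, score=63) -> no
  Nate (age=63, score=73) -> YES
  Jack (age=47, score=79) -> YES
  Dave (age=44, score=63) -> no
  Iris (age=39, score=82) -> YES
  Tina (age=59, score=59) -> no
  Alice (age=59, score=57) -> no


ANSWER: Leo, Nate, Jack, Iris


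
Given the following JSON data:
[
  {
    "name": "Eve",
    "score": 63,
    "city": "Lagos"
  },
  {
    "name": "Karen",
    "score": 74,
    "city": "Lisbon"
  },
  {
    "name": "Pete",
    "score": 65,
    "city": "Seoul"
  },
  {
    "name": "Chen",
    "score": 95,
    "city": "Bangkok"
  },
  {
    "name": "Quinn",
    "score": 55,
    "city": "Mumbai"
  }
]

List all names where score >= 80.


Filtering records where score >= 80:
  Eve (score=63) -> no
  Karen (score=74) -> no
  Pete (score=65) -> no
  Chen (score=95) -> YES
  Quinn (score=55) -> no


ANSWER: Chen


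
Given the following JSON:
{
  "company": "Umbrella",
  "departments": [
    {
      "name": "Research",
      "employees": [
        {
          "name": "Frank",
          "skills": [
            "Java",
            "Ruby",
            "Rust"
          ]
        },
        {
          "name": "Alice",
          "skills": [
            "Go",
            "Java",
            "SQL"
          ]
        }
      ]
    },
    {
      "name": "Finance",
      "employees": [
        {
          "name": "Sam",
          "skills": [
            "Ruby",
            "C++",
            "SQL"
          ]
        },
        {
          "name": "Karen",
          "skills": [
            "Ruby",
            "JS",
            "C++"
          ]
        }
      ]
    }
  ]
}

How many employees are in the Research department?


Path: departments[0].employees
Count: 2

ANSWER: 2


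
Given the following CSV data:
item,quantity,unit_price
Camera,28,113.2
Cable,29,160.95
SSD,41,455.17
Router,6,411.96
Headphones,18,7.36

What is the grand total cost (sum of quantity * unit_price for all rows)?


Computing row totals:
  Camera: 28 * 113.2 = 3169.6
  Cable: 29 * 160.95 = 4667.55
  SSD: 41 * 455.17 = 18661.97
  Router: 6 * 411.96 = 2471.76
  Headphones: 18 * 7.36 = 132.48
Grand total = 3169.6 + 4667.55 + 18661.97 + 2471.76 + 132.48 = 29103.36

ANSWER: 29103.36


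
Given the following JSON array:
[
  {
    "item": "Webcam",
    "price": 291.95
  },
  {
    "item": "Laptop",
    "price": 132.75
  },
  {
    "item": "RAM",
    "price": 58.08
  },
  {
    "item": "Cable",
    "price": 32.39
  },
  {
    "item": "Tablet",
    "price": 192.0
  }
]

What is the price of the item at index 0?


Array index 0 -> Webcam
price = 291.95

ANSWER: 291.95


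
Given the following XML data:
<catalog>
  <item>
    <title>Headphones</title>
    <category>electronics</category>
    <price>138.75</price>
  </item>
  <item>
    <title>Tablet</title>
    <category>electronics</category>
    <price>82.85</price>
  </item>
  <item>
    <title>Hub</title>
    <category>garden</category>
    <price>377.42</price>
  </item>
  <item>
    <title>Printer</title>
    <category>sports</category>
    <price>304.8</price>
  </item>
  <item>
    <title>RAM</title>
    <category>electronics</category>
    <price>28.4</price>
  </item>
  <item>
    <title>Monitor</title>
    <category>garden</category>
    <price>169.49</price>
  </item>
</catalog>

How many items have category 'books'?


Scanning <item> elements for <category>books</category>:
Count: 0

ANSWER: 0


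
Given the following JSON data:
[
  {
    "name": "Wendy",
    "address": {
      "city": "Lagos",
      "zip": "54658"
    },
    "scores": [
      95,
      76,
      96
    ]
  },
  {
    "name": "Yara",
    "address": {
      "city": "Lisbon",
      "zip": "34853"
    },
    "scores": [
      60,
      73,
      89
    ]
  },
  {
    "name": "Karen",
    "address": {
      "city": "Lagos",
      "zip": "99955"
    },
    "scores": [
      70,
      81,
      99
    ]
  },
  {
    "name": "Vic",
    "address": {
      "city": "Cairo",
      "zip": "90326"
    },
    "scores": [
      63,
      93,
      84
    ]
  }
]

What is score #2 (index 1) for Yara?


Path: records[1].scores[1]
Value: 73

ANSWER: 73


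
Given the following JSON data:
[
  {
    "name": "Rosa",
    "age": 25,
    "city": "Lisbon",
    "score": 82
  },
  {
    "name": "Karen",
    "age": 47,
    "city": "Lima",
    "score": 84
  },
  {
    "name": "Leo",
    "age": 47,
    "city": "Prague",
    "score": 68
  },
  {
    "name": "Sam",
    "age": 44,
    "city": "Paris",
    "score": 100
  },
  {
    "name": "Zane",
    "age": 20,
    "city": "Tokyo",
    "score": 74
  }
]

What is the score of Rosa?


Looking up record where name = Rosa
Record index: 0
Field 'score' = 82

ANSWER: 82


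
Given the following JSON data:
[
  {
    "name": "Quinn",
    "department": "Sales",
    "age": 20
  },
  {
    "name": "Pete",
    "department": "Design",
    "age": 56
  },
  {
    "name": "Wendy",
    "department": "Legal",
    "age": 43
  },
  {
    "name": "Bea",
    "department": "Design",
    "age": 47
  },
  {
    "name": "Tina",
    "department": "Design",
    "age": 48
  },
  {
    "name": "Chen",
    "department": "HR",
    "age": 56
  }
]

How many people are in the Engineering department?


Scanning records for department = Engineering
  No matches found
Count: 0

ANSWER: 0


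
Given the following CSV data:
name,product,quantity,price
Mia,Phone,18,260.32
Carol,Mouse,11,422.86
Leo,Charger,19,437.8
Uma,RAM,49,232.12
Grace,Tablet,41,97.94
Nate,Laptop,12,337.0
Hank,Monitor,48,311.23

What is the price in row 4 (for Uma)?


Row 4: Uma
Column 'price' = 232.12

ANSWER: 232.12


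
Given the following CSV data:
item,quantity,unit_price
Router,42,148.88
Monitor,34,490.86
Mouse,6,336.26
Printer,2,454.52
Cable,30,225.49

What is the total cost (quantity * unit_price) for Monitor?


Row: Monitor
quantity = 34
unit_price = 490.86
total = 34 * 490.86 = 16689.24

ANSWER: 16689.24


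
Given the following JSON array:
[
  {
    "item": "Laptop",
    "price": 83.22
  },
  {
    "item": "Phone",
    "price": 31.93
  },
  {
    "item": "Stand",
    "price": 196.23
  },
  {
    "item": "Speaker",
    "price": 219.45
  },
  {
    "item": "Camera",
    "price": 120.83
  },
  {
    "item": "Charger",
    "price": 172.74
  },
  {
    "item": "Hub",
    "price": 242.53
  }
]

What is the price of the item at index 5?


Array index 5 -> Charger
price = 172.74

ANSWER: 172.74


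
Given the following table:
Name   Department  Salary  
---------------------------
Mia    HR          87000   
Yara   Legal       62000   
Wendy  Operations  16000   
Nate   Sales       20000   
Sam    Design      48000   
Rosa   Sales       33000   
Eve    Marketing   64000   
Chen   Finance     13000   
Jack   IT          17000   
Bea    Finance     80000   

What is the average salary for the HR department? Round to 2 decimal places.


HR department members:
  Mia: 87000
Sum = 87000
Count = 1
Average = 87000 / 1 = 87000.00

ANSWER: 87000.00


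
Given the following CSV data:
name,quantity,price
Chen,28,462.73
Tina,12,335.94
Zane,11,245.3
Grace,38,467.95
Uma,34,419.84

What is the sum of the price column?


Values in 'price' column:
  Row 1: 462.73
  Row 2: 335.94
  Row 3: 245.3
  Row 4: 467.95
  Row 5: 419.84
Sum = 462.73 + 335.94 + 245.3 + 467.95 + 419.84 = 1931.76

ANSWER: 1931.76


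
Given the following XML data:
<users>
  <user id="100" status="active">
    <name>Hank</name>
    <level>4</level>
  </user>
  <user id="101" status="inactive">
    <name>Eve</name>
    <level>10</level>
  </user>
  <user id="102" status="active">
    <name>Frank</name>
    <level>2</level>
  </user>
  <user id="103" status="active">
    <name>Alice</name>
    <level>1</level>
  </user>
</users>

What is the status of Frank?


Finding user with name = Frank
user id="102" status="active"

ANSWER: active


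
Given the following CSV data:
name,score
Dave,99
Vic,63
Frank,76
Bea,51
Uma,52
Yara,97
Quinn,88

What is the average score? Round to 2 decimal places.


Scores: 99, 63, 76, 51, 52, 97, 88
Sum = 526
Count = 7
Average = 526 / 7 = 75.14

ANSWER: 75.14


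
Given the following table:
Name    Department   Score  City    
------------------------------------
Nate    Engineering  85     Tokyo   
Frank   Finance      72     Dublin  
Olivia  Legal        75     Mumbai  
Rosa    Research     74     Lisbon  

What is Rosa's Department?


Row 4: Rosa
Department = Research

ANSWER: Research


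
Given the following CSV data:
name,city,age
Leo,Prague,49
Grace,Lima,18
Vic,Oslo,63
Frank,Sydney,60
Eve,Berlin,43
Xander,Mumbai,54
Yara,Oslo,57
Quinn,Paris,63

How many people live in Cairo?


Scanning city column for 'Cairo':
Total matches: 0

ANSWER: 0


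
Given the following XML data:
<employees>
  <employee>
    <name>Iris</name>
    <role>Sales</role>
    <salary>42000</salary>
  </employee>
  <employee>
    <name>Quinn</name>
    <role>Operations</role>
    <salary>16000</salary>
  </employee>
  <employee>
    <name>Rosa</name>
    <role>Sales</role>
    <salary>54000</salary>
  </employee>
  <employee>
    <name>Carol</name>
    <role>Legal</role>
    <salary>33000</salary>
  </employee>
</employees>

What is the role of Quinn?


Searching for <employee> with <name>Quinn</name>
Found at position 2
<role>Operations</role>

ANSWER: Operations


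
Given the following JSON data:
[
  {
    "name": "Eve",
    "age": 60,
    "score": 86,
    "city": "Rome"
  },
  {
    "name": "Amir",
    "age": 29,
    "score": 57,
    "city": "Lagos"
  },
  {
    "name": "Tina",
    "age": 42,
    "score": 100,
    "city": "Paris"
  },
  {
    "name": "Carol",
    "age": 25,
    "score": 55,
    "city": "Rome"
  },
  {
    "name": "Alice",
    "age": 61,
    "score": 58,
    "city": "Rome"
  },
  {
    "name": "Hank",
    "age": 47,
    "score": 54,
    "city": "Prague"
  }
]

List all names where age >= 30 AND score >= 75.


Checking both conditions:
  Eve (age=60, score=86) -> YES
  Amir (age=29, score=57) -> no
  Tina (age=42, score=100) -> YES
  Carol (age=25, score=55) -> no
  Alice (age=61, score=58) -> no
  Hank (age=47, score=54) -> no


ANSWER: Eve, Tina


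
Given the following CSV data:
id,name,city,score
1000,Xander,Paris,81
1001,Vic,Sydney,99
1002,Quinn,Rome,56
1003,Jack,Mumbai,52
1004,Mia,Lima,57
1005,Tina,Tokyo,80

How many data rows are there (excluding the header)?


Counting rows (excluding header):
Header: id,name,city,score
Data rows: 6

ANSWER: 6


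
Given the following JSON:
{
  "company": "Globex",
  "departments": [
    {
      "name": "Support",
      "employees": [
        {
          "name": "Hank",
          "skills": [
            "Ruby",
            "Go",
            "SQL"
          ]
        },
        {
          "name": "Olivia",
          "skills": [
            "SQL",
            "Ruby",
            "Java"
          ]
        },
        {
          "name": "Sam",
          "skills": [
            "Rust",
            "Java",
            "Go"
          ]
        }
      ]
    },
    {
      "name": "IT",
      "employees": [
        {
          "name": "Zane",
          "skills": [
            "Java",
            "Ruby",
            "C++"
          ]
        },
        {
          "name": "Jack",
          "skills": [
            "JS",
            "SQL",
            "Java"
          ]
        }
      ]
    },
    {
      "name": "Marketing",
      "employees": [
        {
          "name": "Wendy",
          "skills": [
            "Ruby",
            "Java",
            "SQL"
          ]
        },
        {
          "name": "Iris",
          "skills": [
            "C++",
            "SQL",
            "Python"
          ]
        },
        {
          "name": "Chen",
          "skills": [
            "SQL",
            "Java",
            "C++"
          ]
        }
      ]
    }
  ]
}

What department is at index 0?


Path: departments[0].name
Value: Support

ANSWER: Support


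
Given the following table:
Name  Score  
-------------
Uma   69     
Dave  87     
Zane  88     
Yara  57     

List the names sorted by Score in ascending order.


Sorting by Score (ascending):
  Yara: 57
  Uma: 69
  Dave: 87
  Zane: 88


ANSWER: Yara, Uma, Dave, Zane


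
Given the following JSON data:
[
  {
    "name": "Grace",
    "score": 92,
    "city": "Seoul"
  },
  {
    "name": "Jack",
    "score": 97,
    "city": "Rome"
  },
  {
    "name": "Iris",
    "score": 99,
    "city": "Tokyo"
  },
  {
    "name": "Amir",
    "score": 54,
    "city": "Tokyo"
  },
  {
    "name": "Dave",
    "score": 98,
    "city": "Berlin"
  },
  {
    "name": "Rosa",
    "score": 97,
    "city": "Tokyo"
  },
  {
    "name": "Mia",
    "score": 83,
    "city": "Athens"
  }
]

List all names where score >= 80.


Filtering records where score >= 80:
  Grace (score=92) -> YES
  Jack (score=97) -> YES
  Iris (score=99) -> YES
  Amir (score=54) -> no
  Dave (score=98) -> YES
  Rosa (score=97) -> YES
  Mia (score=83) -> YES


ANSWER: Grace, Jack, Iris, Dave, Rosa, Mia


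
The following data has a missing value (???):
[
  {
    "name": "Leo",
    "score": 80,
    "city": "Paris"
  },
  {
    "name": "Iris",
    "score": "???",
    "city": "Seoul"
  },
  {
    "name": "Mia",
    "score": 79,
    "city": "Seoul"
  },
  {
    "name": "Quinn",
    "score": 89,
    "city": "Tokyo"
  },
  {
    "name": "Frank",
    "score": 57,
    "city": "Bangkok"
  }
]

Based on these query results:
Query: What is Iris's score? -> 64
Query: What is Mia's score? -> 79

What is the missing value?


The missing value is Iris's score
From query: Iris's score = 64

ANSWER: 64


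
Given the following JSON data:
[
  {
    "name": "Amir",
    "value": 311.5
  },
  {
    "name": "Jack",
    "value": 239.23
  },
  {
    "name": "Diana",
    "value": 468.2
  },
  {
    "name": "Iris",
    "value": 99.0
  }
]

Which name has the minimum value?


Comparing values:
  Amir: 311.5
  Jack: 239.23
  Diana: 468.2
  Iris: 99.0
Minimum: Iris (99.0)

ANSWER: Iris


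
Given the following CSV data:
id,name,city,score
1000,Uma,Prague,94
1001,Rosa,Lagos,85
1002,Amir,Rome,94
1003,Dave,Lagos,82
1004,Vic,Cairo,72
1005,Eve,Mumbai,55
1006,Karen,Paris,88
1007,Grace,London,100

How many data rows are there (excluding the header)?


Counting rows (excluding header):
Header: id,name,city,score
Data rows: 8

ANSWER: 8


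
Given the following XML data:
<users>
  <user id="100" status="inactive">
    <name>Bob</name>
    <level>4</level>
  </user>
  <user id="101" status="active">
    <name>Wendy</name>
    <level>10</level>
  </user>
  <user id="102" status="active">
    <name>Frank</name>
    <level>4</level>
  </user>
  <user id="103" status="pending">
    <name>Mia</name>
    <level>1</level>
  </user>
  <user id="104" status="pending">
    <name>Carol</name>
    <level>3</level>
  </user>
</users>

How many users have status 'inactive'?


Counting users with status='inactive':
  Bob (id=100) -> MATCH
Count: 1

ANSWER: 1


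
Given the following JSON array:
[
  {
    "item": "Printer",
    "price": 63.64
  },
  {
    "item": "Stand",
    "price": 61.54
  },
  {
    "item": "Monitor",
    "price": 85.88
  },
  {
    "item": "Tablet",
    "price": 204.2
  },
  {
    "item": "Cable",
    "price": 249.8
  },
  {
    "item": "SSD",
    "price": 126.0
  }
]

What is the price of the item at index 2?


Array index 2 -> Monitor
price = 85.88

ANSWER: 85.88


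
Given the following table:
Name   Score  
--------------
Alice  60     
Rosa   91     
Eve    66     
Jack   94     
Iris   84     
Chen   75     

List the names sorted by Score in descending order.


Sorting by Score (descending):
  Jack: 94
  Rosa: 91
  Iris: 84
  Chen: 75
  Eve: 66
  Alice: 60


ANSWER: Jack, Rosa, Iris, Chen, Eve, Alice


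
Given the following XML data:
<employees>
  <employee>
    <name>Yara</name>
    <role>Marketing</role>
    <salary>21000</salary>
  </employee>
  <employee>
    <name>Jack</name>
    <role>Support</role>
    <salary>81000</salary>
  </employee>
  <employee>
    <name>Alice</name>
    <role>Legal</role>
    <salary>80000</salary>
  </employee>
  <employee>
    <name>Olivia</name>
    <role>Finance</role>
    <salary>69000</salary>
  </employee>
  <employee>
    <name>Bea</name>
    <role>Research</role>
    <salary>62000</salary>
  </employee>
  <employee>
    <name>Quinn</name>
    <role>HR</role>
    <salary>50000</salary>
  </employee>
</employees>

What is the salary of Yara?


Searching for <employee> with <name>Yara</name>
Found at position 1
<salary>21000</salary>

ANSWER: 21000


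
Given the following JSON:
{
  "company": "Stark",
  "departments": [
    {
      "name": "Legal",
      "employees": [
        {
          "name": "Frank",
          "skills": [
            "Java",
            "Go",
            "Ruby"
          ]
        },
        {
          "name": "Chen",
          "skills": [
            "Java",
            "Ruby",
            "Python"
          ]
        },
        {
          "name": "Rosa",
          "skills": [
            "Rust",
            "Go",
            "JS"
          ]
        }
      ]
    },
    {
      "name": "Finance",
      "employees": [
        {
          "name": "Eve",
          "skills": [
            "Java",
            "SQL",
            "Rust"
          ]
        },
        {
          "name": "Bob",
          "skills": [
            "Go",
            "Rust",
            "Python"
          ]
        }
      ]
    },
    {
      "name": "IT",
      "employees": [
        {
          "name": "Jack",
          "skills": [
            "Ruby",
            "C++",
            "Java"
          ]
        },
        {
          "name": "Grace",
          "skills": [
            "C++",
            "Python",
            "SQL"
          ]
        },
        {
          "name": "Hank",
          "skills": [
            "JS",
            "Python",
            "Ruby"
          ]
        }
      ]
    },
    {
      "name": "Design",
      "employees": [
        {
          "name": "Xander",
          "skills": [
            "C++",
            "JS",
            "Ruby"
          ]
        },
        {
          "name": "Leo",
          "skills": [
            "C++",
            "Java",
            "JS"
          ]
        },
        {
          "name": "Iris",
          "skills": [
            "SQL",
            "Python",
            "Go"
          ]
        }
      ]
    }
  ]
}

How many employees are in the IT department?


Path: departments[2].employees
Count: 3

ANSWER: 3


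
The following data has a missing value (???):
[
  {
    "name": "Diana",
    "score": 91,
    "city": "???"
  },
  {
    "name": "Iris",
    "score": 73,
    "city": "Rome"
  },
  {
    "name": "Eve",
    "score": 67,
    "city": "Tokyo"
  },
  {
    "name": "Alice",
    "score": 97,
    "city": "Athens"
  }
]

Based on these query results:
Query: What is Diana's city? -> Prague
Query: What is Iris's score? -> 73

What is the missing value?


The missing value is Diana's city
From query: Diana's city = Prague

ANSWER: Prague


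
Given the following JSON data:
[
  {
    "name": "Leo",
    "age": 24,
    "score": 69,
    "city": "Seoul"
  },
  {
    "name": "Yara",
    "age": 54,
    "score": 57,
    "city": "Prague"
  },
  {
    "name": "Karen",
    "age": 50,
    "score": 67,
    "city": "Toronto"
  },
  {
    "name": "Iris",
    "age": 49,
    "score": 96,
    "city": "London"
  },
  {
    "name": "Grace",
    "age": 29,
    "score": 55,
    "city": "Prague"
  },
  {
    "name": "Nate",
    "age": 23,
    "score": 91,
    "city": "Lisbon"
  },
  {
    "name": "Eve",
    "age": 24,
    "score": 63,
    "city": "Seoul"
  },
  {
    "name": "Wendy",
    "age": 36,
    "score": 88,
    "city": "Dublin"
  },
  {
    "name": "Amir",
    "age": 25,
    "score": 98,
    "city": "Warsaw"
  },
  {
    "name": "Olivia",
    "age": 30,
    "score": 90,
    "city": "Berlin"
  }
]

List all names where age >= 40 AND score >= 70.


Checking both conditions:
  Leo (age=24, score=69) -> no
  Yara (age=54, score=57) -> no
  Karen (age=50, score=67) -> no
  Iris (age=49, score=96) -> YES
  Grace (age=29, score=55) -> no
  Nate (age=23, score=91) -> no
  Eve (age=24, score=63) -> no
  Wendy (age=36, score=88) -> no
  Amir (age=25, score=98) -> no
  Olivia (age=30, score=90) -> no


ANSWER: Iris


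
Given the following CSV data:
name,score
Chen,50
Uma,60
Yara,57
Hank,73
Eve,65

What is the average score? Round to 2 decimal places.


Scores: 50, 60, 57, 73, 65
Sum = 305
Count = 5
Average = 305 / 5 = 61.00

ANSWER: 61.00


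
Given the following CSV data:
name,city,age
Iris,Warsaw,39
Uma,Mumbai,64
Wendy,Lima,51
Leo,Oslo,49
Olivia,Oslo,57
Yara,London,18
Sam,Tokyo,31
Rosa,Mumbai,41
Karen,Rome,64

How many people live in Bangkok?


Scanning city column for 'Bangkok':
Total matches: 0

ANSWER: 0


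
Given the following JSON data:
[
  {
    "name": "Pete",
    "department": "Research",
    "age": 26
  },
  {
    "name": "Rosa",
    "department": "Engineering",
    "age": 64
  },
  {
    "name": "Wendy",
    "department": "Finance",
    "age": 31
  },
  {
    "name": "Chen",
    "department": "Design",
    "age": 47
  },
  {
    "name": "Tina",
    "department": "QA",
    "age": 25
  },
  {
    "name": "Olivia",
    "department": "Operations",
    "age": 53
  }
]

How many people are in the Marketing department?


Scanning records for department = Marketing
  No matches found
Count: 0

ANSWER: 0


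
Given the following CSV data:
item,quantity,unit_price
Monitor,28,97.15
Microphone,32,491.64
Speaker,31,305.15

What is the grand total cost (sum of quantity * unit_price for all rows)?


Computing row totals:
  Monitor: 28 * 97.15 = 2720.2
  Microphone: 32 * 491.64 = 15732.48
  Speaker: 31 * 305.15 = 9459.65
Grand total = 2720.2 + 15732.48 + 9459.65 = 27912.33

ANSWER: 27912.33


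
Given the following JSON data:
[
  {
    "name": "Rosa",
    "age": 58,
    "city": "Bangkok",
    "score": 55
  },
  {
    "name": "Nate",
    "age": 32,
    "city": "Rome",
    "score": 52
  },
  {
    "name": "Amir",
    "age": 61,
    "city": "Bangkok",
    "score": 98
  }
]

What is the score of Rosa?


Looking up record where name = Rosa
Record index: 0
Field 'score' = 55

ANSWER: 55


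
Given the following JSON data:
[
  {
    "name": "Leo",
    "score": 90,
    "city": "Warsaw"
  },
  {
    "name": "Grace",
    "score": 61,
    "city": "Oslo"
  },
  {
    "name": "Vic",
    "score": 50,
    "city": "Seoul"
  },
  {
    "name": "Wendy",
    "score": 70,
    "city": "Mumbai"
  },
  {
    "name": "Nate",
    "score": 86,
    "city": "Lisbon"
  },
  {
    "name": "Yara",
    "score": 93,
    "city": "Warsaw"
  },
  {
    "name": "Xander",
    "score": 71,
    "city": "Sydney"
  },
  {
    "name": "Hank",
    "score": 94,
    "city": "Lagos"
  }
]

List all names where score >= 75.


Filtering records where score >= 75:
  Leo (score=90) -> YES
  Grace (score=61) -> no
  Vic (score=50) -> no
  Wendy (score=70) -> no
  Nate (score=86) -> YES
  Yara (score=93) -> YES
  Xander (score=71) -> no
  Hank (score=94) -> YES


ANSWER: Leo, Nate, Yara, Hank


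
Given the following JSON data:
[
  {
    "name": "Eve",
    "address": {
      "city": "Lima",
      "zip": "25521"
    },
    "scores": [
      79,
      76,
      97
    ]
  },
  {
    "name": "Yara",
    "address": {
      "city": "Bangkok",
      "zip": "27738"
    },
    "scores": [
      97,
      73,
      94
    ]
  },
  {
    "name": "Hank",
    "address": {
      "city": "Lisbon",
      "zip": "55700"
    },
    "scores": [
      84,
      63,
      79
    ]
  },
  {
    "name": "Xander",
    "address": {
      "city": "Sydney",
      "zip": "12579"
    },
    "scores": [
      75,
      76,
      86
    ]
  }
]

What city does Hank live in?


Path: records[2].address.city
Value: Lisbon

ANSWER: Lisbon
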